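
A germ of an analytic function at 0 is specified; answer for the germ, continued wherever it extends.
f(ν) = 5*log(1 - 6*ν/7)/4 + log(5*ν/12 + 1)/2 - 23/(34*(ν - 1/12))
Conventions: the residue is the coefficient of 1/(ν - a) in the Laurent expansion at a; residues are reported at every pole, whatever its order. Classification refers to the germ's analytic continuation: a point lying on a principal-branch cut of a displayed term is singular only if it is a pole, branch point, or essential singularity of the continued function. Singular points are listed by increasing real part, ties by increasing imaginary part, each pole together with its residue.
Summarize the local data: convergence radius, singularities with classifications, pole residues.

Denominator factor (ν - 1/12): pole of order 1 at 1/12, modulus 1/12.
Branch term (1/2)*log(1 - ν/(-12/5)): its argument vanishes at ν = -12/5, a logarithmic branch point, modulus 12/5.
Branch term (5/4)*log(1 - ν/(7/6)): its argument vanishes at ν = 7/6, a logarithmic branch point, modulus 7/6.
The radius of convergence is the smallest modulus among the singular points: 1/12.
The branch terms are analytic at 1/12 and contribute nothing to the residue; only the rational part matters.
At the order-1 pole 1/12 set g(ν) = (ν - (1/12))*(rational part) = -23/34.
Simple pole: residue = g(a) at a = 1/12, which is -23/34.
List the singular points by increasing real part (a conjugate pair: the negative imaginary part first).

Radius of convergence at 0: 1/12.
At -12/5: a logarithmic branch point.
At 1/12: a pole of order 1; residue -23/34.
At 7/6: a logarithmic branch point.


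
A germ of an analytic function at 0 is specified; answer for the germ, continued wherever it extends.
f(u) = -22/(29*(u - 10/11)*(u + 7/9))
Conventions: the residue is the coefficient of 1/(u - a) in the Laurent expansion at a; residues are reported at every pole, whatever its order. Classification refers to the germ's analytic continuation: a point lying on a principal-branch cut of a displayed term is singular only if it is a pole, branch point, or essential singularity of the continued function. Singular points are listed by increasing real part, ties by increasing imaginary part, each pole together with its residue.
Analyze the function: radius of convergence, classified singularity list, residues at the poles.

Radius of convergence at 0: 7/9.
At -7/9: a pole of order 1; residue 2178/4843.
At 10/11: a pole of order 1; residue -2178/4843.

Denominator factor (u - 10/11): pole of order 1 at 10/11, modulus 10/11.
Denominator factor (u + 7/9): pole of order 1 at -7/9, modulus 7/9.
The radius of convergence is the smallest modulus among the singular points: 7/9.
At the order-1 pole -7/9 set g(u) = (u - (-7/9))*f(u) = -22/(29*(u - 10/11)).
Simple pole: residue = g(a) at a = -7/9, which is 2178/4843.
At the order-1 pole 10/11 set g(u) = (u - (10/11))*f(u) = -22/(29*(u + 7/9)).
Simple pole: residue = g(a) at a = 10/11, which is -2178/4843.
List the singular points by increasing real part (a conjugate pair: the negative imaginary part first).


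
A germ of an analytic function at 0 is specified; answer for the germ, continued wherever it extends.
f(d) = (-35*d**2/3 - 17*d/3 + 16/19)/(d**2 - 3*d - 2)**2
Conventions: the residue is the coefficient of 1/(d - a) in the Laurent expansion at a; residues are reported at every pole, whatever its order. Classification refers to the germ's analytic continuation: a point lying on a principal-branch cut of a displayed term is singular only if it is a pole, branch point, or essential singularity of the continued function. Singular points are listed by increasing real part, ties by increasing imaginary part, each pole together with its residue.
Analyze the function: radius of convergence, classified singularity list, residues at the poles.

Radius of convergence at 0: -3/2 + (1/2)*sqrt(17).
At 3/2 - (1/2)*sqrt(17): a pole of order 2; residue (1787/16473)*sqrt(17).
At 3/2 + (1/2)*sqrt(17): a pole of order 2; residue -(1787/16473)*sqrt(17).

Denominator factor (d**2 - 3*d - 2)^2: discriminant 17, real irrational roots 3/2 + (1/2)*sqrt(17) and 3/2 - (1/2)*sqrt(17); poles of order 2, moduli 3/2 + (1/2)*sqrt(17) and -3/2 + (1/2)*sqrt(17).
The radius of convergence is the smallest modulus among the singular points: -3/2 + (1/2)*sqrt(17).
The factor d**2 - 3*d - 2 splits as (d - a)(d - a') with a = 3/2 - (1/2)*sqrt(17), a' = 3/2 + (1/2)*sqrt(17). At the order-2 pole a set g(d) = (d - a)^2*f(d) = [-35*d**2/3 - 17*d/3 + 16/19] / (d - a')^2.
Order-2 pole: residue = g'(a); g'(3/2 - (1/2)*sqrt(17)) = (1787/16473)*sqrt(17), so the residue is (1787/16473)*sqrt(17).
The factor d**2 - 3*d - 2 splits as (d - a)(d - a') with a = 3/2 + (1/2)*sqrt(17), a' = 3/2 - (1/2)*sqrt(17). At the order-2 pole a set g(d) = (d - a)^2*f(d) = [-35*d**2/3 - 17*d/3 + 16/19] / (d - a')^2.
Order-2 pole: residue = g'(a); g'(3/2 + (1/2)*sqrt(17)) = -(1787/16473)*sqrt(17), so the residue is -(1787/16473)*sqrt(17).
List the singular points by increasing real part (a conjugate pair: the negative imaginary part first).


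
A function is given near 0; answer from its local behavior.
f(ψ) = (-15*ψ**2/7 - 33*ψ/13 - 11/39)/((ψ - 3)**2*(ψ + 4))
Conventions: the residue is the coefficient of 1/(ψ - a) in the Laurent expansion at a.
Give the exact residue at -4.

The residue is -6665/13377.

At the order-1 pole -4 set g(ψ) = (ψ - (-4))*f(ψ) = (-15*ψ**2/7 - 33*ψ/13 - 11/39)/(ψ - 3)**2.
Simple pole: residue = g(a) at a = -4, which is -6665/13377.


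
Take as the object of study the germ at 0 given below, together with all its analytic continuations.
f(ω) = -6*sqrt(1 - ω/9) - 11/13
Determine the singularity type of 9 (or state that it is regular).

The point is an algebraic (square-root) branch point.

The term (-6)*sqrt(1 - ω/(9)) has argument 1 - 9/(9) = 0 at 9: a square-root (algebraic, two-sheeted) branch point; the remaining terms are analytic or single-valued there.


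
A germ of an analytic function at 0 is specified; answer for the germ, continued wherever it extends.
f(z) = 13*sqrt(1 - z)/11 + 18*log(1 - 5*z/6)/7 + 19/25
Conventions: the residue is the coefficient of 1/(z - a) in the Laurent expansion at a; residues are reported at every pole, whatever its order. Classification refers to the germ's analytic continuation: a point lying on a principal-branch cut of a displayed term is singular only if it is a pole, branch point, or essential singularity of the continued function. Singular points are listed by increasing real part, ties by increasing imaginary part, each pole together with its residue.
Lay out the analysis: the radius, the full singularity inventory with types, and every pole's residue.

Radius of convergence at 0: 1.
At 1: an algebraic (square-root) branch point.
At 6/5: a logarithmic branch point.

Branch term (18/7)*log(1 - z/(6/5)): its argument vanishes at z = 6/5, a logarithmic branch point, modulus 6/5.
Branch term (13/11)*sqrt(1 - z/(1)): its argument vanishes at z = 1, a square-root branch point, modulus 1.
The radius of convergence is the smallest modulus among the singular points: 1.
List the singular points by increasing real part (a conjugate pair: the negative imaginary part first).


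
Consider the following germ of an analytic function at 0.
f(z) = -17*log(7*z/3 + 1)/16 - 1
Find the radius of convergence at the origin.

Branch term (-17/16)*log(1 - z/(-3/7)): its argument vanishes at z = -3/7, a logarithmic branch point, modulus 3/7.
The radius of convergence is the smallest modulus among the singular points: 3/7.

The radius of convergence is 3/7.


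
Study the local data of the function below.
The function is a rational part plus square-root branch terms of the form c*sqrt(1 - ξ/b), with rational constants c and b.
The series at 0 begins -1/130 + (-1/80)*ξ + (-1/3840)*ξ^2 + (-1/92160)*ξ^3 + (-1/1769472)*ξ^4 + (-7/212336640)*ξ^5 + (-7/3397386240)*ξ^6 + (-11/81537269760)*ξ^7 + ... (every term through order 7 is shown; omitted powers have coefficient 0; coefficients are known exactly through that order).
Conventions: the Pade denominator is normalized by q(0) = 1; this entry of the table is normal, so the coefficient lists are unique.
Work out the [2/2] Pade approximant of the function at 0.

Taylor coefficients needed (read off): a_0 = -1/130, a_1 = -1/80, a_2 = -1/3840, a_3 = -1/92160, a_4 = -1/1769472.
Write the denominator as Q(ξ) = 1 + q1*ξ + q2*ξ^2. Requiring Q*f - P = O(ξ^5) with deg P <= 2 kills the coefficients of ξ^3..ξ^4 in Q*f:
  ξ^3: a_3 + q1*a_2 + q2*a_1 = 0, i.e. -1/92160 + (-1/3840)*q1 + (-1/80)*q2 = 0.
  ξ^4: a_4 + q1*a_3 + q2*a_2 = 0, i.e. -1/1769472 + (-1/92160)*q1 + (-1/3840)*q2 = 0.
Solving this linear system: q1 = -1/16, q2 = 1/2304.
The numerator is Q*f truncated at degree 2: P0 = a_0 = -1/130; P1 = a_1 + q1*a_0 = -5/416; P2 = a_2 + q1*a_1 + q2*a_0 = 31/59904.

The Pade approximant has numerator coefficients [-1/130, -5/416, 31/59904]; denominator coefficients [1, -1/16, 1/2304].


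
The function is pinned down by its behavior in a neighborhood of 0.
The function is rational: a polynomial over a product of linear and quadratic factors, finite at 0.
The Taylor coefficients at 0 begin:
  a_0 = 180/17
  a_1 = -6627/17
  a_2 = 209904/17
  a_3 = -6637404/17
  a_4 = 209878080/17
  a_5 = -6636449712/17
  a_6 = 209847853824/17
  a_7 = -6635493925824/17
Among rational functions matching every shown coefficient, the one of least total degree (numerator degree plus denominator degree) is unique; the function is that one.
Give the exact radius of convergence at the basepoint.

No rational of total degree below 3 reproduces all 8 coefficients; solving the [1/2] Pade equations on them gives f(u) = (15/17 - 17*u/4)/(u**2 + 8*u/3 + 1/12), whose expansion matches every shown term.
Denominator factor (u**2 + 8*u/3 + 1/12): discriminant 61/9, real irrational roots -4/3 + (1/6)*sqrt(61) and -4/3 - (1/6)*sqrt(61); poles of order 1, moduli 4/3 - (1/6)*sqrt(61) and 4/3 + (1/6)*sqrt(61).
The radius of convergence is the smallest modulus among the singular points: 4/3 - (1/6)*sqrt(61).

The radius of convergence is 4/3 - (1/6)*sqrt(61).


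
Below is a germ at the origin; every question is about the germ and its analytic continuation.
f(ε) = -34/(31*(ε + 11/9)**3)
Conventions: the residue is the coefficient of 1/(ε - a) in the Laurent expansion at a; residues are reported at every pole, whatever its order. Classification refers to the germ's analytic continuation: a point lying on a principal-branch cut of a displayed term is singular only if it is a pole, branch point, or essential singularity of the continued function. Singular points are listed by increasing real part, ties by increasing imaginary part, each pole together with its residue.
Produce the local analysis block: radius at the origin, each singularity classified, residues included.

Denominator factor (ε + 11/9)^3: pole of order 3 at -11/9, modulus 11/9.
The radius of convergence is the smallest modulus among the singular points: 11/9.
At the order-3 pole -11/9 set g(ε) = (ε - (-11/9))^3*f(ε) = -34/31.
Order-3 pole: residue = g''(a)/2; g''(-11/9) = 0, so the residue is 0.

Radius of convergence at 0: 11/9.
At -11/9: a pole of order 3; residue 0.


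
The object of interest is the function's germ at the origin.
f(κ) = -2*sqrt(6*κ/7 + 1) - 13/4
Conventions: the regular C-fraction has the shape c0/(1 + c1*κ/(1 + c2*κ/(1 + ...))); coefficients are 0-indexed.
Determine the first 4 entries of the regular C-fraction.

The regular C-fraction coefficients are [-21/4, -8/49, 37/98, 9/74].

Taylor coefficients (expand at 0): a_0 = -21/4, a_1 = -6/7, a_2 = 9/49, a_3 = -27/343.
c0 = a_0 = -21/4. Peel one level at a time: if S = 1 + c*κ/S' with S'(0) = 1, then c is the κ-coefficient of S and S' = c*κ/(S - 1).
S_1 = c0/f = 1 + (-8/49)*κ + (148/2401)*κ^2 + ...; c1 = -8/49.
S_2 = c1*κ/(S_1 - 1) = 1 + (37/98)*κ + (-9/196)*κ^2 + ...; c2 = 37/98.
S_3 = c2*κ/(S_2 - 1) = 1 + (9/74)*κ + ...; c3 = 9/74.


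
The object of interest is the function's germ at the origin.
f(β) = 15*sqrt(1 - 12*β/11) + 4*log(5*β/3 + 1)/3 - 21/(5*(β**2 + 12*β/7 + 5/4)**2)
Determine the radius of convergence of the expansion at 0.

The radius of convergence is 3/5.

Denominator factor (β**2 + 12*β/7 + 5/4)^2: discriminant -101/49, complex-conjugate roots (-6/7) + ((1/14)*sqrt(101))*i and (-6/7) - ((1/14)*sqrt(101))*i; poles of order 2, moduli (1/2)*sqrt(5) and (1/2)*sqrt(5).
Branch term (15)*sqrt(1 - β/(11/12)): its argument vanishes at β = 11/12, a square-root branch point, modulus 11/12.
Branch term (4/3)*log(1 - β/(-3/5)): its argument vanishes at β = -3/5, a logarithmic branch point, modulus 3/5.
The radius of convergence is the smallest modulus among the singular points: 3/5.


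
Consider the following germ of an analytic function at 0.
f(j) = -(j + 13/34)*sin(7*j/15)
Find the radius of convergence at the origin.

The factor -sin(7*j/15) is entire and contributes no finite singular point.
The polynomial part has no poles.
No finite singular points: the Taylor series at 0 converges everywhere.

The radius of convergence is infinite.


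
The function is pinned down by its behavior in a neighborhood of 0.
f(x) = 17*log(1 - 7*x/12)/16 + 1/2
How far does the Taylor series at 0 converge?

The radius of convergence is 12/7.

Branch term (17/16)*log(1 - x/(12/7)): its argument vanishes at x = 12/7, a logarithmic branch point, modulus 12/7.
The radius of convergence is the smallest modulus among the singular points: 12/7.


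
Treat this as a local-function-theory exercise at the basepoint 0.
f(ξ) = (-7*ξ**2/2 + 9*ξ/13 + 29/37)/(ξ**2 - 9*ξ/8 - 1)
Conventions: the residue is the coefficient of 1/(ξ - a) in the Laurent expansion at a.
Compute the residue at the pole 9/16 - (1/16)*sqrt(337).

The factor ξ**2 - 9*ξ/8 - 1 splits as (ξ - a)(ξ - a') with a = 9/16 - (1/16)*sqrt(337), a' = 9/16 + (1/16)*sqrt(337). At the order-1 pole a set g(ξ) = (ξ - a)*f(ξ) = [-7*ξ**2/2 + 9*ξ/13 + 29/37] / (ξ - a').
Simple pole: residue = g(a) at a = 9/16 - (1/16)*sqrt(337), which is -675/416 + (559239/5187104)*sqrt(337).

The residue is -675/416 + (559239/5187104)*sqrt(337).


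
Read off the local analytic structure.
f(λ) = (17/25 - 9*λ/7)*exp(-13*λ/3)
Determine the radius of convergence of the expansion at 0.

The radius of convergence is infinite.

The factor exp(-13*λ/3) is entire and contributes no finite singular point.
The polynomial part has no poles.
No finite singular points: the Taylor series at 0 converges everywhere.


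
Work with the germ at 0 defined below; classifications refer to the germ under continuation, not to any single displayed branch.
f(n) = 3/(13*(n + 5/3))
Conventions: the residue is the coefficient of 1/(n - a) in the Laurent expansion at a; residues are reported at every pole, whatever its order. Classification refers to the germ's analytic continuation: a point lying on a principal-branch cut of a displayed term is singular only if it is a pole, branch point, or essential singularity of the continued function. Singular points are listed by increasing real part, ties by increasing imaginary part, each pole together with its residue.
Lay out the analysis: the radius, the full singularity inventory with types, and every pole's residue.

Radius of convergence at 0: 5/3.
At -5/3: a pole of order 1; residue 3/13.

Denominator factor (n + 5/3): pole of order 1 at -5/3, modulus 5/3.
The radius of convergence is the smallest modulus among the singular points: 5/3.
At the order-1 pole -5/3 set g(n) = (n - (-5/3))*f(n) = 3/13.
Simple pole: residue = g(a) at a = -5/3, which is 3/13.


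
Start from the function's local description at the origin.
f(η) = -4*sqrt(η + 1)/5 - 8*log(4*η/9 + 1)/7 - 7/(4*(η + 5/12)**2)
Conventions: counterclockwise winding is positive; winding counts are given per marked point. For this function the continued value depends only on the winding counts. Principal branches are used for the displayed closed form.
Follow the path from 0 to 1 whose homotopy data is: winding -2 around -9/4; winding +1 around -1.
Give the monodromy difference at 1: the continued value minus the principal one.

Continued minus principal equals ((8/5)*sqrt(2)) + ((32/7)*pi)*i.

The rational part is single-valued and drops out of the difference; each branch term changes only by its own monodromy.
(-8/7)*log(1 - η/(-9/4)): each positive loop around -9/4 adds 2*pi*i to the log, so winding -2 contributes (-8/7)*(-2)*2*pi*i = (32/7)*pi*i.
(-4/5)*sqrt(1 - η/(-1)): winding +1 is odd, the square root flips sign, contributing -2*(-4/5)*sqrt(1 - (1)/(-1)) = -2*(-4/5)*sqrt(2) = (8/5)*sqrt(2).
Summing the contributions at η = 1 gives ((8/5)*sqrt(2)) + ((32/7)*pi)*i.


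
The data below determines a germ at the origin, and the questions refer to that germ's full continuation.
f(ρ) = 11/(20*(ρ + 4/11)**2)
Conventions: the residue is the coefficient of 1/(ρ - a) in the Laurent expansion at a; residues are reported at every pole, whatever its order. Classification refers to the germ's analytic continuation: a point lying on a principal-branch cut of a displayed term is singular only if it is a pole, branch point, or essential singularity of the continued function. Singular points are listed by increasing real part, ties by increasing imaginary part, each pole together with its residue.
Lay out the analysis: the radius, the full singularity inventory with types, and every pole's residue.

Denominator factor (ρ + 4/11)^2: pole of order 2 at -4/11, modulus 4/11.
The radius of convergence is the smallest modulus among the singular points: 4/11.
At the order-2 pole -4/11 set g(ρ) = (ρ - (-4/11))^2*f(ρ) = 11/20.
Order-2 pole: residue = g'(a); g'(-4/11) = 0, so the residue is 0.

Radius of convergence at 0: 4/11.
At -4/11: a pole of order 2; residue 0.


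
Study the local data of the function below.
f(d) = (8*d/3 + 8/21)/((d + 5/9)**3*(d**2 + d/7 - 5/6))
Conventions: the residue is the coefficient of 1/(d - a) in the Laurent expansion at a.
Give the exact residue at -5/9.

The residue is 4748468832/321419125.

At the order-3 pole -5/9 set g(d) = (d - (-5/9))^3*f(d) = (8*d/3 + 8/21)/(d**2 + d/7 - 5/6).
Order-3 pole: residue = g''(a)/2; g''(-5/9) = 9496937664/321419125, so the residue is 4748468832/321419125.


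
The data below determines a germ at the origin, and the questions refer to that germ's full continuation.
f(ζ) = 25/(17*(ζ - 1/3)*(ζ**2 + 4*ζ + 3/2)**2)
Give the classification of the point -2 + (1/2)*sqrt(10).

The point is a pole of order 2.

The denominator factor ζ**2 + 4*ζ + 3/2 vanishes at -2 + (1/2)*sqrt(10) and appears to the power 2; the numerator there equals 25/17, nonzero, and no other factor vanishes.
Hence a pole whose order is the multiplicity, 2.


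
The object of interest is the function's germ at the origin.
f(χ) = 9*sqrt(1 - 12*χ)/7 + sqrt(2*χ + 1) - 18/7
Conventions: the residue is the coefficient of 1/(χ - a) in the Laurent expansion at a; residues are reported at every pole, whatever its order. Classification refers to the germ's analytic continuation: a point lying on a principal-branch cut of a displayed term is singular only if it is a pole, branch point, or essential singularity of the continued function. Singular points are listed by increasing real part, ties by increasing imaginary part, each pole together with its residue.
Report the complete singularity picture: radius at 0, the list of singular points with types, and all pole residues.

Branch term (1)*sqrt(1 - χ/(-1/2)): its argument vanishes at χ = -1/2, a square-root branch point, modulus 1/2.
Branch term (9/7)*sqrt(1 - χ/(1/12)): its argument vanishes at χ = 1/12, a square-root branch point, modulus 1/12.
The radius of convergence is the smallest modulus among the singular points: 1/12.
List the singular points by increasing real part (a conjugate pair: the negative imaginary part first).

Radius of convergence at 0: 1/12.
At -1/2: an algebraic (square-root) branch point.
At 1/12: an algebraic (square-root) branch point.


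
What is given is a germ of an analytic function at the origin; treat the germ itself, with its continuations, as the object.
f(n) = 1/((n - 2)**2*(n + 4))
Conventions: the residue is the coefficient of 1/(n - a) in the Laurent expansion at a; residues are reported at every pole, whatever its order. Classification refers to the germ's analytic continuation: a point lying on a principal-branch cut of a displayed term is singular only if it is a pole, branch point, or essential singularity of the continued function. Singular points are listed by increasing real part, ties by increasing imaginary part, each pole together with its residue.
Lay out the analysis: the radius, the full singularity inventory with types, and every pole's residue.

Radius of convergence at 0: 2.
At -4: a pole of order 1; residue 1/36.
At 2: a pole of order 2; residue -1/36.

Denominator factor (n - 2)^2: pole of order 2 at 2, modulus 2.
Denominator factor (n + 4): pole of order 1 at -4, modulus 4.
The radius of convergence is the smallest modulus among the singular points: 2.
At the order-1 pole -4 set g(n) = (n - (-4))*f(n) = (n - 2)**(-2).
Simple pole: residue = g(a) at a = -4, which is 1/36.
At the order-2 pole 2 set g(n) = (n - (2))^2*f(n) = 1/(n + 4).
Order-2 pole: residue = g'(a); g'(2) = -1/36, so the residue is -1/36.
List the singular points by increasing real part (a conjugate pair: the negative imaginary part first).


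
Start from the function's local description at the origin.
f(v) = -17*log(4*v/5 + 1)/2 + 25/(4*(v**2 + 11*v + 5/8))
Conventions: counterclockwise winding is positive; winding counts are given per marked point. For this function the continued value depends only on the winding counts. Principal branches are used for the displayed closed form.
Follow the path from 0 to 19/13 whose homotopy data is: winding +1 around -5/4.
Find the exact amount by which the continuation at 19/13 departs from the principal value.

The rational part is single-valued and drops out of the difference; each branch term changes only by its own monodromy.
(-17/2)*log(1 - v/(-5/4)): each positive loop around -5/4 adds 2*pi*i to the log, so winding +1 contributes (-17/2)*(1)*2*pi*i = -(17)*pi*i.
Summing the contributions at v = 19/13 gives -(17)*pi*i.

Continued minus principal equals -(17)*pi*i.


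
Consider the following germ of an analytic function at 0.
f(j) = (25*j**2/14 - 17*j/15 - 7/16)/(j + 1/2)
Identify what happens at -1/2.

The point is a pole of order 1.

The denominator factor j + 1/2 vanishes at -1/2 and appears to the power 1; the numerator there equals 967/1680, nonzero, and no other factor vanishes.
Hence a pole whose order is the multiplicity, 1.


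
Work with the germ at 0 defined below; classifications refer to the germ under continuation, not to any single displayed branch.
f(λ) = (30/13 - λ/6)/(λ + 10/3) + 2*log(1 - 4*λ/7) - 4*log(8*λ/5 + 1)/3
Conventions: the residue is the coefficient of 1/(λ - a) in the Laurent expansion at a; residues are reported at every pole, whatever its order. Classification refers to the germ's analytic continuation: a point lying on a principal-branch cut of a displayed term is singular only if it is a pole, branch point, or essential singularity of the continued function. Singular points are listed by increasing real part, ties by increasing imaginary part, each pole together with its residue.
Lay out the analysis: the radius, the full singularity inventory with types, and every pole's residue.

Radius of convergence at 0: 5/8.
At -10/3: a pole of order 1; residue 335/117.
At -5/8: a logarithmic branch point.
At 7/4: a logarithmic branch point.

Denominator factor (λ + 10/3): pole of order 1 at -10/3, modulus 10/3.
Branch term (2)*log(1 - λ/(7/4)): its argument vanishes at λ = 7/4, a logarithmic branch point, modulus 7/4.
Branch term (-4/3)*log(1 - λ/(-5/8)): its argument vanishes at λ = -5/8, a logarithmic branch point, modulus 5/8.
The radius of convergence is the smallest modulus among the singular points: 5/8.
The branch terms are analytic at -10/3 and contribute nothing to the residue; only the rational part matters.
At the order-1 pole -10/3 set g(λ) = (λ - (-10/3))*(rational part) = 30/13 - λ/6.
Simple pole: residue = g(a) at a = -10/3, which is 335/117.
List the singular points by increasing real part (a conjugate pair: the negative imaginary part first).


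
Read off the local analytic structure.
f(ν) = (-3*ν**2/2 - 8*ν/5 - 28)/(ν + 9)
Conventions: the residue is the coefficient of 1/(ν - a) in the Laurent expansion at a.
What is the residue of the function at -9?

At the order-1 pole -9 set g(ν) = (ν - (-9))*f(ν) = -3*ν**2/2 - 8*ν/5 - 28.
Simple pole: residue = g(a) at a = -9, which is -1351/10.

The residue is -1351/10.


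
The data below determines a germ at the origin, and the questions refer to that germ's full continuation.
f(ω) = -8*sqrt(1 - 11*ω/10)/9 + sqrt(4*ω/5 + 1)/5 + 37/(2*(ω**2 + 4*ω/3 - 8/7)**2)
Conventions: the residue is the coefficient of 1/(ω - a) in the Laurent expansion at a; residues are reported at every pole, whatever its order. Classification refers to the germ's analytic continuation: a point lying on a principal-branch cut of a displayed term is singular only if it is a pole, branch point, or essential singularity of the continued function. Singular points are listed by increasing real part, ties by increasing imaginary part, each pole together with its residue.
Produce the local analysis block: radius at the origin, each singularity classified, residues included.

Denominator factor (ω**2 + 4*ω/3 - 8/7)^2: discriminant 400/63, real irrational roots -2/3 + (10/21)*sqrt(7) and -2/3 - (10/21)*sqrt(7); poles of order 2, moduli -2/3 + (10/21)*sqrt(7) and 2/3 + (10/21)*sqrt(7).
Branch term (1/5)*sqrt(1 - ω/(-5/4)): its argument vanishes at ω = -5/4, a square-root branch point, modulus 5/4.
Branch term (-8/9)*sqrt(1 - ω/(10/11)): its argument vanishes at ω = 10/11, a square-root branch point, modulus 10/11.
The radius of convergence is the smallest modulus among the singular points: -2/3 + (10/21)*sqrt(7).
The branch terms are analytic at -2/3 - (10/21)*sqrt(7) and contribute nothing to the residue; only the rational part matters.
The factor ω**2 + 4*ω/3 - 8/7 splits as (ω - a)(ω - a') with a = -2/3 - (10/21)*sqrt(7), a' = -2/3 + (10/21)*sqrt(7). At the order-2 pole a set g(ω) = (ω - a)^2*(rational part) = [37/2] / (ω - a')^2.
Order-2 pole: residue = g'(a); g'(-2/3 - (10/21)*sqrt(7)) = (6993/8000)*sqrt(7), so the residue is (6993/8000)*sqrt(7).
The branch terms are analytic at -2/3 + (10/21)*sqrt(7) and contribute nothing to the residue; only the rational part matters.
The factor ω**2 + 4*ω/3 - 8/7 splits as (ω - a)(ω - a') with a = -2/3 + (10/21)*sqrt(7), a' = -2/3 - (10/21)*sqrt(7). At the order-2 pole a set g(ω) = (ω - a)^2*(rational part) = [37/2] / (ω - a')^2.
Order-2 pole: residue = g'(a); g'(-2/3 + (10/21)*sqrt(7)) = -(6993/8000)*sqrt(7), so the residue is -(6993/8000)*sqrt(7).
List the singular points by increasing real part (a conjugate pair: the negative imaginary part first).

Radius of convergence at 0: -2/3 + (10/21)*sqrt(7).
At -2/3 - (10/21)*sqrt(7): a pole of order 2; residue (6993/8000)*sqrt(7).
At -5/4: an algebraic (square-root) branch point.
At -2/3 + (10/21)*sqrt(7): a pole of order 2; residue -(6993/8000)*sqrt(7).
At 10/11: an algebraic (square-root) branch point.


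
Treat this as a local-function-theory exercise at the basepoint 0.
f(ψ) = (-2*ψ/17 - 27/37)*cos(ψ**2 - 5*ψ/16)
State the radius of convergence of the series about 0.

The radius of convergence is infinite.

The factor cos(ψ**2 - 5*ψ/16) is entire and contributes no finite singular point.
The polynomial part has no poles.
No finite singular points: the Taylor series at 0 converges everywhere.


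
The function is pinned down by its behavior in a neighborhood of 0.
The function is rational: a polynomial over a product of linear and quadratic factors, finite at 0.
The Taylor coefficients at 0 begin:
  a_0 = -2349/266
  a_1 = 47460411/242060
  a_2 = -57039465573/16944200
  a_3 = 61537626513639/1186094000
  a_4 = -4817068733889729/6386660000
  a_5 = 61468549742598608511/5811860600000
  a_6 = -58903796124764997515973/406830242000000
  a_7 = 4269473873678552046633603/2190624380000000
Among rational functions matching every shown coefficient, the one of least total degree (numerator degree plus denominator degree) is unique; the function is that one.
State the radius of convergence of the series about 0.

The radius of convergence is 5 - (1/3)*sqrt(218).


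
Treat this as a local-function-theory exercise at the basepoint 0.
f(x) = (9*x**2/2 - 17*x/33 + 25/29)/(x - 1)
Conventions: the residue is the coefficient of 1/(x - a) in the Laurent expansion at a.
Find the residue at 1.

At the order-1 pole 1 set g(x) = (x - (1))*f(x) = 9*x**2/2 - 17*x/33 + 25/29.
Simple pole: residue = g(a) at a = 1, which is 9277/1914.

The residue is 9277/1914.


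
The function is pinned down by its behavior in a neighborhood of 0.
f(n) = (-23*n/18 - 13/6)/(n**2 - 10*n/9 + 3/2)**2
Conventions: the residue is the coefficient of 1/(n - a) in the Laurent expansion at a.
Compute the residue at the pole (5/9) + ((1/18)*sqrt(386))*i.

The factor n**2 - 10*n/9 + 3/2 splits as (n - a)(n - a') with a = (5/9) + ((1/18)*sqrt(386))*i, a' = (5/9) - ((1/18)*sqrt(386))*i. At the order-2 pole a set g(n) = (n - a)^2*f(n) = [-23*n/18 - 13/6] / (n - a')^2.
Order-2 pole: residue = g'(a); g'((5/9) + ((1/18)*sqrt(386))*i) = ((2097/74498)*sqrt(386))*i, so the residue is ((2097/74498)*sqrt(386))*i.

The residue is ((2097/74498)*sqrt(386))*i.


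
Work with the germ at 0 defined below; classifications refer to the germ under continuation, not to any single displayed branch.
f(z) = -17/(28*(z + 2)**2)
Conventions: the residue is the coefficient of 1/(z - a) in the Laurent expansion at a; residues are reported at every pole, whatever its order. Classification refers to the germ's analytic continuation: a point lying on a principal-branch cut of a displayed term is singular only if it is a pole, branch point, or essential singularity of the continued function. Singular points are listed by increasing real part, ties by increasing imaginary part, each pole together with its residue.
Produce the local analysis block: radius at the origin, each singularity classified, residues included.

Radius of convergence at 0: 2.
At -2: a pole of order 2; residue 0.

Denominator factor (z + 2)^2: pole of order 2 at -2, modulus 2.
The radius of convergence is the smallest modulus among the singular points: 2.
At the order-2 pole -2 set g(z) = (z - (-2))^2*f(z) = -17/28.
Order-2 pole: residue = g'(a); g'(-2) = 0, so the residue is 0.


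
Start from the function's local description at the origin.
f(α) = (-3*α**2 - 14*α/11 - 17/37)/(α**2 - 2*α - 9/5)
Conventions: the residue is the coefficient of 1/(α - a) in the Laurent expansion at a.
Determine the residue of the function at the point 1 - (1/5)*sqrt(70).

The factor α**2 - 2*α - 9/5 splits as (α - a)(α - a') with a = 1 - (1/5)*sqrt(70), a' = 1 + (1/5)*sqrt(70). At the order-1 pole a set g(α) = (α - a)*f(α) = [-3*α**2 - 14*α/11 - 17/37] / (α - a').
Simple pole: residue = g(a) at a = 1 - (1/5)*sqrt(70), which is -40/11 + (6681/14245)*sqrt(70).

The residue is -40/11 + (6681/14245)*sqrt(70).


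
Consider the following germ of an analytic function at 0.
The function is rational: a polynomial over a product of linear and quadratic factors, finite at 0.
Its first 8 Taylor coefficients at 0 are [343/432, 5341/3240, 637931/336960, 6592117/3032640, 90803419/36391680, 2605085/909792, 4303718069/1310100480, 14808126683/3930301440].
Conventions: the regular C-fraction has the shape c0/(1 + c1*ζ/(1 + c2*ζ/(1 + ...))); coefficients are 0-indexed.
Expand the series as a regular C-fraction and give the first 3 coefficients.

Taylor coefficients (read off): a_0 = 343/432, a_1 = 5341/3240, a_2 = 637931/336960.
c0 = a_0 = 343/432. Peel one level at a time: if S = 1 + c*ζ/S' with S'(0) = 1, then c is the ζ-coefficient of S and S' = c*ζ/(S - 1).
S_1 = c0/f = 1 + (-218/105)*ζ + (1104253/573300)*ζ^2 + ...; c1 = -218/105.
S_2 = c1*ζ/(S_1 - 1) = 1 + (1104253/1190280)*ζ + ...; c2 = 1104253/1190280.

The regular C-fraction coefficients are [343/432, -218/105, 1104253/1190280].


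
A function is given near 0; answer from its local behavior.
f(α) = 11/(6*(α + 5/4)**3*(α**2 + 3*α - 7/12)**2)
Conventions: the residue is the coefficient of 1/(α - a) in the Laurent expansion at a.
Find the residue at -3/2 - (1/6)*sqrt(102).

The factor α**2 + 3*α - 7/12 splits as (α - a)(α - a') with a = -3/2 - (1/6)*sqrt(102), a' = -3/2 + (1/6)*sqrt(102). At the order-2 pole a set g(α) = (α - a)^2*f(α) = [11/(6*(α + 5/4)**3)] / (α - a')^2.
Order-2 pole: residue = g'(a); g'(-3/2 - (1/6)*sqrt(102)) = -30615552/312900721 + (445913424/90428308369)*sqrt(102), so the residue is -30615552/312900721 + (445913424/90428308369)*sqrt(102).

The residue is -30615552/312900721 + (445913424/90428308369)*sqrt(102).


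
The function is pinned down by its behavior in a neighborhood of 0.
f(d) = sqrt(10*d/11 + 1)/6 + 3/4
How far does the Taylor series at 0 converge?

The radius of convergence is 11/10.

Branch term (1/6)*sqrt(1 - d/(-11/10)): its argument vanishes at d = -11/10, a square-root branch point, modulus 11/10.
The radius of convergence is the smallest modulus among the singular points: 11/10.


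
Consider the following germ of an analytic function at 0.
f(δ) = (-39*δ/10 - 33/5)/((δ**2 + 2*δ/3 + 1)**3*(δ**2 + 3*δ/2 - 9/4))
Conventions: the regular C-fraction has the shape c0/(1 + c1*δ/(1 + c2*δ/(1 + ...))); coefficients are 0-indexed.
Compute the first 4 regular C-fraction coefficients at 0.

The regular C-fraction coefficients are [44/15, 49/66, -9221/3234, 4333802/1355487].

Taylor coefficients (expand at 0): a_0 = 44/15, a_1 = -98/45, a_2 = -124/27, a_3 = 4118/405.
c0 = a_0 = 44/15. Peel one level at a time: if S = 1 + c*δ/S' with S'(0) = 1, then c is the δ-coefficient of S and S' = c*δ/(S - 1).
S_1 = c0/f = 1 + (49/66)*δ + (9221/4356)*δ^2 + ...; c1 = 49/66.
S_2 = c1*δ/(S_1 - 1) = 1 + (-9221/3234)*δ + (196991/21609)*δ^2 + ...; c2 = -9221/3234.
S_3 = c2*δ/(S_2 - 1) = 1 + (4333802/1355487)*δ + ...; c3 = 4333802/1355487.


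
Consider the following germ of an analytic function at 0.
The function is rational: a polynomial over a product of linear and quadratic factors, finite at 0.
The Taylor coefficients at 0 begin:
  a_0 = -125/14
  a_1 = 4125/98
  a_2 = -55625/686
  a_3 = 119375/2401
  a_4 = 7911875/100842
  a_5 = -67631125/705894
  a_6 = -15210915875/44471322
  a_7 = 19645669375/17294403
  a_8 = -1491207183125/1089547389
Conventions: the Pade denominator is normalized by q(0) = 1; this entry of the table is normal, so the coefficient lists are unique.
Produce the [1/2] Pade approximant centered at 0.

Taylor coefficients needed (read off): a_0 = -125/14, a_1 = 4125/98, a_2 = -55625/686, a_3 = 119375/2401.
Write the denominator as Q(ω) = 1 + q1*ω + q2*ω^2. Requiring Q*f - P = O(ω^4) with deg P <= 1 kills the coefficients of ω^2..ω^3 in Q*f:
  ω^2: a_2 + q1*a_1 + q2*a_0 = 0, i.e. -55625/686 + (4125/98)*q1 + (-125/14)*q2 = 0.
  ω^3: a_3 + q1*a_2 + q2*a_1 = 0, i.e. 119375/2401 + (-55625/686)*q1 + (4125/98)*q2 = 0.
Solving this linear system: q1 = 1825/644, q2 = 2755/644.
The numerator is Q*f truncated at degree 1: P0 = a_0 = -125/14; P1 = a_1 + q1*a_0 = 21625/1288.

The Pade approximant has numerator coefficients [-125/14, 21625/1288]; denominator coefficients [1, 1825/644, 2755/644].


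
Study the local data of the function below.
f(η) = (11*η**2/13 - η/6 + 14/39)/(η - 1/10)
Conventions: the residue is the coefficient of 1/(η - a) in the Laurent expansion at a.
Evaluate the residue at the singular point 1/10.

At the order-1 pole 1/10 set g(η) = (η - (1/10))*f(η) = 11*η**2/13 - η/6 + 14/39.
Simple pole: residue = g(a) at a = 1/10, which is 114/325.

The residue is 114/325.


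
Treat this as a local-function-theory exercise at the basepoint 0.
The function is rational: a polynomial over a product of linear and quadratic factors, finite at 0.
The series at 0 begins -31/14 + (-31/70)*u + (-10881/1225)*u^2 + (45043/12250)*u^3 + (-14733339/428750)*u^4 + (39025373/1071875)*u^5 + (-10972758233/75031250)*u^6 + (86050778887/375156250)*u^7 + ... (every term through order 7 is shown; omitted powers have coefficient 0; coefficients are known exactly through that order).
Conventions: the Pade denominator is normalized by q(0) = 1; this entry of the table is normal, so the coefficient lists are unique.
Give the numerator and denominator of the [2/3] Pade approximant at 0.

The Pade approximant has numerator coefficients [-31/14, -8835/17878, -775/8939]; denominator coefficients [1, 148/6385, -177748/44695, 105613/44695].

Taylor coefficients needed (read off): a_0 = -31/14, a_1 = -31/70, a_2 = -10881/1225, a_3 = 45043/12250, a_4 = -14733339/428750, a_5 = 39025373/1071875.
Write the denominator as Q(u) = 1 + q1*u + q2*u^2 + q3*u^3. Requiring Q*f - P = O(u^6) with deg P <= 2 kills the coefficients of u^3..u^5 in Q*f:
  u^3: a_3 + q1*a_2 + q2*a_1 + q3*a_0 = 0, i.e. 45043/12250 + (-10881/1225)*q1 + (-31/70)*q2 + (-31/14)*q3 = 0.
  u^4: a_4 + q1*a_3 + q2*a_2 + q3*a_1 = 0, i.e. -14733339/428750 + (45043/12250)*q1 + (-10881/1225)*q2 + (-31/70)*q3 = 0.
  u^5: a_5 + q1*a_4 + q2*a_3 + q3*a_2 = 0, i.e. 39025373/1071875 + (-14733339/428750)*q1 + (45043/12250)*q2 + (-10881/1225)*q3 = 0.
Solving this linear system: q1 = 148/6385, q2 = -177748/44695, q3 = 105613/44695.
The numerator is Q*f truncated at degree 2: P0 = a_0 = -31/14; P1 = a_1 + q1*a_0 = -8835/17878; P2 = a_2 + q1*a_1 + q2*a_0 = -775/8939.


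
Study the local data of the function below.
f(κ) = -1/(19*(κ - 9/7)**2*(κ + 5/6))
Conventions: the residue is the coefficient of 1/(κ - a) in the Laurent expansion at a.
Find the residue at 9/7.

At the order-2 pole 9/7 set g(κ) = (κ - (9/7))^2*f(κ) = -1/(19*(κ + 5/6)).
Order-2 pole: residue = g'(a); g'(9/7) = 1764/150499, so the residue is 1764/150499.

The residue is 1764/150499.


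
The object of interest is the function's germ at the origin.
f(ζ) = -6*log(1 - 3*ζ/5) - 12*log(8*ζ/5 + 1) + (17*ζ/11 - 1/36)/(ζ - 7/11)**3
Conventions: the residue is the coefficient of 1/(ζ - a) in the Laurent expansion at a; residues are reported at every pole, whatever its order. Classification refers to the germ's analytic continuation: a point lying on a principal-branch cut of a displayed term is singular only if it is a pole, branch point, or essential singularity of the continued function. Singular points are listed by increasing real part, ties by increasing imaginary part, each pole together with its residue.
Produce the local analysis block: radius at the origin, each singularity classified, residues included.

Radius of convergence at 0: 5/8.
At -5/8: a logarithmic branch point.
At 7/11: a pole of order 3; residue 0.
At 5/3: a logarithmic branch point.

Denominator factor (ζ - 7/11)^3: pole of order 3 at 7/11, modulus 7/11.
Branch term (-6)*log(1 - ζ/(5/3)): its argument vanishes at ζ = 5/3, a logarithmic branch point, modulus 5/3.
Branch term (-12)*log(1 - ζ/(-5/8)): its argument vanishes at ζ = -5/8, a logarithmic branch point, modulus 5/8.
The radius of convergence is the smallest modulus among the singular points: 5/8.
The branch terms are analytic at 7/11 and contribute nothing to the residue; only the rational part matters.
At the order-3 pole 7/11 set g(ζ) = (ζ - (7/11))^3*(rational part) = 17*ζ/11 - 1/36.
Order-3 pole: residue = g''(a)/2; g''(7/11) = 0, so the residue is 0.
List the singular points by increasing real part (a conjugate pair: the negative imaginary part first).


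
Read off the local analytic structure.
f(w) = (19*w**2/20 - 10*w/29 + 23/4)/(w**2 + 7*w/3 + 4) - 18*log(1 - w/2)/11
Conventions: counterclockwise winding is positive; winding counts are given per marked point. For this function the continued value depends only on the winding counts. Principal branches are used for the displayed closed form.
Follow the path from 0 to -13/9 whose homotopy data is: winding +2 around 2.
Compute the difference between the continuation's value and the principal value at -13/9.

Continued minus principal equals -(72/11)*pi*i.

The rational part is single-valued and drops out of the difference; each branch term changes only by its own monodromy.
(-18/11)*log(1 - w/(2)): each positive loop around 2 adds 2*pi*i to the log, so winding +2 contributes (-18/11)*(2)*2*pi*i = -(72/11)*pi*i.
Summing the contributions at w = -13/9 gives -(72/11)*pi*i.
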